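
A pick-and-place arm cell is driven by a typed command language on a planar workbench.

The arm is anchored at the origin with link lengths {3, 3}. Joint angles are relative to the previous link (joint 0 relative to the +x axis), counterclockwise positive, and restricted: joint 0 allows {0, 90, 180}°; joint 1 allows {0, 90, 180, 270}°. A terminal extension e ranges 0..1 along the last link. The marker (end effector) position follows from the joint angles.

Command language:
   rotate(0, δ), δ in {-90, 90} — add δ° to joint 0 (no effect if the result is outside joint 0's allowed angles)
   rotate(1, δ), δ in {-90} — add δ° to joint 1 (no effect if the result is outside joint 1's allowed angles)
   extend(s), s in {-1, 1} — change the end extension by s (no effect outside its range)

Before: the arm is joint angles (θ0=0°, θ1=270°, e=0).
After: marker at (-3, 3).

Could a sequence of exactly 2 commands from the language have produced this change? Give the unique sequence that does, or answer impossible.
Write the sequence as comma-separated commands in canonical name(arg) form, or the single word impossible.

rotate(0, 90), rotate(0, 90)

from: joint angles (θ0=0°, θ1=270°, e=0)
step 1 (rotate(0, 90)): joint angles (θ0=90°, θ1=270°, e=0)
step 2 (rotate(0, 90)): joint angles (θ0=180°, θ1=270°, e=0)
all 25 alternatives checked — unique.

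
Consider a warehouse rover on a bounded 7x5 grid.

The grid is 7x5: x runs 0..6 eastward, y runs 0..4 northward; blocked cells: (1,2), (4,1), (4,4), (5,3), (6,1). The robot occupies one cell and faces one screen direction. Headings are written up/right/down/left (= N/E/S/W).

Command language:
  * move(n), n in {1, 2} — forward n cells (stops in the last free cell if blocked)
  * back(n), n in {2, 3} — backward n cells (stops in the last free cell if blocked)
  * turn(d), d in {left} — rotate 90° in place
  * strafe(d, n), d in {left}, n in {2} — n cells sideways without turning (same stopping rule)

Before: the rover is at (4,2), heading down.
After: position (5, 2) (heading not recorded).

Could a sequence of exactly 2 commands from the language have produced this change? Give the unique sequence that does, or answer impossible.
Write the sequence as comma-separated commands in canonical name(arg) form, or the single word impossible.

key: running move(1) before turn(left) would end elsewhere — order is forced
initial: at (4,2), heading down
t=1 turn(left) ⇒ at (4,2), heading right
t=2 move(1) ⇒ at (5,2), heading right
uniquely the one of 36 2-step routes that fits.

turn(left), move(1)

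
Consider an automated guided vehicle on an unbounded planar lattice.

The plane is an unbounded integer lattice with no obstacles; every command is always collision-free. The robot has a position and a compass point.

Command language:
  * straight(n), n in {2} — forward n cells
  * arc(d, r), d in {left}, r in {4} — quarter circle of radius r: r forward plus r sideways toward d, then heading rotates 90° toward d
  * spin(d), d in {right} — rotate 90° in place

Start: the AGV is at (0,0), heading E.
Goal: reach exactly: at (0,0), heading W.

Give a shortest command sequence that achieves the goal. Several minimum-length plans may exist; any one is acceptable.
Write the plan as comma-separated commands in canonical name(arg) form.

initial: at (0,0), heading E
[1] after spin(right): at (0,0), heading S
[2] after spin(right): at (0,0), heading W
nothing shorter than 2 reaches the goal.

spin(right), spin(right)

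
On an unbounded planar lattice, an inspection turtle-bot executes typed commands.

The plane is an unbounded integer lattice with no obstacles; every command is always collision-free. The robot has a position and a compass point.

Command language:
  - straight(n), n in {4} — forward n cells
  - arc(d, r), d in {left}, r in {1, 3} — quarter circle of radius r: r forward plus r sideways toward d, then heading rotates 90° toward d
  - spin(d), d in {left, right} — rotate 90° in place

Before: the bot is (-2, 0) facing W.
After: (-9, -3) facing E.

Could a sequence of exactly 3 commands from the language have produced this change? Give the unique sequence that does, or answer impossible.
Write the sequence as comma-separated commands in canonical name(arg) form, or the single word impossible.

key: order matters: swapping straight(4) and spin(left) lands elsewhere
initial: (-2, 0) facing W
step 1 (straight(4)): (-6, 0) facing W
step 2 (arc(left, 3)): (-9, -3) facing S
step 3 (spin(left)): (-9, -3) facing E
no other 3-command option fits: unique.

straight(4), arc(left, 3), spin(left)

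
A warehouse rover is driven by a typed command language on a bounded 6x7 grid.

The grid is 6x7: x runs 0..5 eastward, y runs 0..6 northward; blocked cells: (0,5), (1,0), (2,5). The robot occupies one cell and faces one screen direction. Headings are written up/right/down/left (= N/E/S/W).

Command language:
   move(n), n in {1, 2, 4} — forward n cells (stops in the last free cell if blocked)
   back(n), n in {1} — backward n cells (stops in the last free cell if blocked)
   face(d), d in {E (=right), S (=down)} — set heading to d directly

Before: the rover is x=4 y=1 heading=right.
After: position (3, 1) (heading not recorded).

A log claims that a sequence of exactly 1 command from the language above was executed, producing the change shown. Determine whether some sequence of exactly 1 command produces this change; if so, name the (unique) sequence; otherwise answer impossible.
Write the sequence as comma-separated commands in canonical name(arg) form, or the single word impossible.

back(1)

start: x=4 y=1 heading=right
step 1 (back(1)): x=3 y=1 heading=right
uniquely the one of 6 1-step routes that fits.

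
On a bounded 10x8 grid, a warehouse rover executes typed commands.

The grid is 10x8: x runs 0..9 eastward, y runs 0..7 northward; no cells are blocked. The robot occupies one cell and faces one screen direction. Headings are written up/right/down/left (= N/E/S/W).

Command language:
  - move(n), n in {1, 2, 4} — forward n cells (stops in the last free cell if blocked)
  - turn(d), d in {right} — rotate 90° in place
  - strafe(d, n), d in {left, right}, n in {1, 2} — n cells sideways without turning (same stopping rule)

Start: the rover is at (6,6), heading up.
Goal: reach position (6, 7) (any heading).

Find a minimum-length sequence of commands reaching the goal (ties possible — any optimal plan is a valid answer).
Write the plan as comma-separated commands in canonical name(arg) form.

move(2)

t0: at (6,6), heading up
step 1 (move(2)): at (6,7), heading up
shorter routes all fall short; 1 is best.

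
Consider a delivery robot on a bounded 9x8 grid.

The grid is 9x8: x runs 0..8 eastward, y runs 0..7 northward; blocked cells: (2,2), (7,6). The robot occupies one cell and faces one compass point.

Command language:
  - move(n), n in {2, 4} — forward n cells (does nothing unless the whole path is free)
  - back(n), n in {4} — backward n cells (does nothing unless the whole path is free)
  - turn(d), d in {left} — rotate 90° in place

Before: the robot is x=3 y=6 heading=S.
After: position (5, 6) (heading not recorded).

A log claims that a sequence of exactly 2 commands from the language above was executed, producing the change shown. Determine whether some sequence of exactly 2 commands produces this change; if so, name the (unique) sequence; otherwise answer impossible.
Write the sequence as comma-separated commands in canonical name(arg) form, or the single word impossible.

key: order matters: swapping turn(left) and move(2) lands elsewhere
start: x=3 y=6 heading=S
[1] after turn(left): x=3 y=6 heading=E
[2] after move(2): x=5 y=6 heading=E
no rival 2-sequence matches.

turn(left), move(2)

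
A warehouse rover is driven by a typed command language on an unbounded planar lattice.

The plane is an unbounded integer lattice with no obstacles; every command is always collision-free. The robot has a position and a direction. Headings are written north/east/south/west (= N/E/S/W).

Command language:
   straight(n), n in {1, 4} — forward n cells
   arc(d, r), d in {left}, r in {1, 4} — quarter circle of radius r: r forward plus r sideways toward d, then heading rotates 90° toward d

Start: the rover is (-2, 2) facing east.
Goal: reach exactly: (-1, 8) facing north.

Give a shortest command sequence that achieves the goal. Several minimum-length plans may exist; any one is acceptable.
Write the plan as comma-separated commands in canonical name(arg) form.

arc(left, 1), straight(1), straight(4)

start: (-2, 2) facing east
1. arc(left, 1) → (-1, 3) facing north
2. straight(1) → (-1, 4) facing north
3. straight(4) → (-1, 8) facing north
no 2-step plan works, so 3 is optimal.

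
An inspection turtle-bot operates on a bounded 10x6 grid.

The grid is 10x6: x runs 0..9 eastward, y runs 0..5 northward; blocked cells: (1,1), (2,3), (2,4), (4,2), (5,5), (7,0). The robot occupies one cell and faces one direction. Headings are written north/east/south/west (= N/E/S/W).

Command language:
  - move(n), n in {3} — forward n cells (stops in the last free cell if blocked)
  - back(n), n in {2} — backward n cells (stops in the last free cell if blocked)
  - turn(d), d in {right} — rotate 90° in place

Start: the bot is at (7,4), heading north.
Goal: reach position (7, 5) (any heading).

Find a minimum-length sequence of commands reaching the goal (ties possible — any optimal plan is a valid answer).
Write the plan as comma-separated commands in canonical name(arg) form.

move(3)

t0: at (7,4), heading north
1. move(3) → at (7,5), heading north
minimal: 1 command(s), checked below 1.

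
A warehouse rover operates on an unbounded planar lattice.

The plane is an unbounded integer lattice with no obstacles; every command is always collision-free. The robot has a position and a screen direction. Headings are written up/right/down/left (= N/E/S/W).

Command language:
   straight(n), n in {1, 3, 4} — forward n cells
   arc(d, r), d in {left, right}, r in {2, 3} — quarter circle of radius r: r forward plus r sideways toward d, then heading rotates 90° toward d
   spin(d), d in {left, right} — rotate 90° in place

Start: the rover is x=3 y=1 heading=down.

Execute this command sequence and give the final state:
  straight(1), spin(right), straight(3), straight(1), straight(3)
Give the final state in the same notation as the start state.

x=-4 y=0 heading=left

begin: x=3 y=1 heading=down
[1] after straight(1): x=3 y=0 heading=down
[2] after spin(right): x=3 y=0 heading=left
[3] after straight(3): x=0 y=0 heading=left
[4] after straight(1): x=-1 y=0 heading=left
[5] after straight(3): x=-4 y=0 heading=left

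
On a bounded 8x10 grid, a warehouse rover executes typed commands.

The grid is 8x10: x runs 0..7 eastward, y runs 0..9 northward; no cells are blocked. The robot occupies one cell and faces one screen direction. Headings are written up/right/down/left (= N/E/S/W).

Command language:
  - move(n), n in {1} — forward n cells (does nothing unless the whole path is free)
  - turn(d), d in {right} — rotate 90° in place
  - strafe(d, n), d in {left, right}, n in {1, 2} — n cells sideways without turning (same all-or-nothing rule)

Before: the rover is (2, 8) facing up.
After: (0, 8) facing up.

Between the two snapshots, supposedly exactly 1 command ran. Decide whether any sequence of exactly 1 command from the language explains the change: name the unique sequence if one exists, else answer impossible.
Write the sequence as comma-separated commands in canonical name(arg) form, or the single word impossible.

strafe(left, 2)

key: still facing N — the one step turns nothing
from: (2, 8) facing up
step 1 (strafe(left, 2)): (0, 8) facing up
no other 1-command option fits: unique.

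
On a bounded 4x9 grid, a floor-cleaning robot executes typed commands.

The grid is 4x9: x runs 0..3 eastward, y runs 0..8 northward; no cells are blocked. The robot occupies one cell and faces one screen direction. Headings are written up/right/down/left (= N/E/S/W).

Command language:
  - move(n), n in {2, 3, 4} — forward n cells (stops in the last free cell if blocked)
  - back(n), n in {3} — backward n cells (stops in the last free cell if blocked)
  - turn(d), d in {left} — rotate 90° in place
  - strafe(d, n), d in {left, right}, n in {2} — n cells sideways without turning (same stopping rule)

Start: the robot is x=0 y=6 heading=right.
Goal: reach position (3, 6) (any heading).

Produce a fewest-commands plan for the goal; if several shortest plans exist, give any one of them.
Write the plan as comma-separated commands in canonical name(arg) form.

start: x=0 y=6 heading=right
t=1 move(4) ⇒ x=3 y=6 heading=right
minimal: 1 command(s), checked below 1.

move(4)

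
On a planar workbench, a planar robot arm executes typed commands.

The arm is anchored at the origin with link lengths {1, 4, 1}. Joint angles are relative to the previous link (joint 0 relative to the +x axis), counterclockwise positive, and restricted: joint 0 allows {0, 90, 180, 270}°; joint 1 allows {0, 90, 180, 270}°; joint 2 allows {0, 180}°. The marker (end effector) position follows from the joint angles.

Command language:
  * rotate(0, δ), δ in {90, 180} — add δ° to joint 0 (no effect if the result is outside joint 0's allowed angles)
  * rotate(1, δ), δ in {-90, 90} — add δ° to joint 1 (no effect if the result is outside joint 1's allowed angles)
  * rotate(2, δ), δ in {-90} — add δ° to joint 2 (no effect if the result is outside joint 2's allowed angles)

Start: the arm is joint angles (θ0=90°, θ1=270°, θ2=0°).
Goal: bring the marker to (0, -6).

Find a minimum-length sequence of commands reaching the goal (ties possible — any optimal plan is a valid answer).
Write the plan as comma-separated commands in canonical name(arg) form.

start: joint angles (θ0=90°, θ1=270°, θ2=0°)
1. rotate(1, 90) → joint angles (θ0=90°, θ1=0°, θ2=0°)
2. rotate(0, 180) → joint angles (θ0=270°, θ1=0°, θ2=0°)
minimal: 2 command(s), checked below 2.

rotate(1, 90), rotate(0, 180)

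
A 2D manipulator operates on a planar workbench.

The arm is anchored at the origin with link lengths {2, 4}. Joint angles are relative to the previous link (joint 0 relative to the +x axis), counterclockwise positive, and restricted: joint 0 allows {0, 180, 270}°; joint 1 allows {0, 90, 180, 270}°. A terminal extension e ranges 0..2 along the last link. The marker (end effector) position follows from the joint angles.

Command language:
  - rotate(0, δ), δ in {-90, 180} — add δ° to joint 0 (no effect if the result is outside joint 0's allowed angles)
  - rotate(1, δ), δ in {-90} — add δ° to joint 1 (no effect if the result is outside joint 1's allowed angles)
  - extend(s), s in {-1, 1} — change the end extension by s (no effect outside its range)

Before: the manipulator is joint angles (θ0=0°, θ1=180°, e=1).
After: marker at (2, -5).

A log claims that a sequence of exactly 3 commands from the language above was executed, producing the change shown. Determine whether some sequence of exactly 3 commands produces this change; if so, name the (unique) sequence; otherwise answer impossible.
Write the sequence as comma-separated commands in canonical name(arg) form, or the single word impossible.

begin: joint angles (θ0=0°, θ1=180°, e=1)
1. rotate(1, -90) → joint angles (θ0=0°, θ1=90°, e=1)
2. rotate(1, -90) → joint angles (θ0=0°, θ1=0°, e=1)
3. rotate(1, -90) → joint angles (θ0=0°, θ1=270°, e=1)
all 125 alternatives checked — unique.

rotate(1, -90), rotate(1, -90), rotate(1, -90)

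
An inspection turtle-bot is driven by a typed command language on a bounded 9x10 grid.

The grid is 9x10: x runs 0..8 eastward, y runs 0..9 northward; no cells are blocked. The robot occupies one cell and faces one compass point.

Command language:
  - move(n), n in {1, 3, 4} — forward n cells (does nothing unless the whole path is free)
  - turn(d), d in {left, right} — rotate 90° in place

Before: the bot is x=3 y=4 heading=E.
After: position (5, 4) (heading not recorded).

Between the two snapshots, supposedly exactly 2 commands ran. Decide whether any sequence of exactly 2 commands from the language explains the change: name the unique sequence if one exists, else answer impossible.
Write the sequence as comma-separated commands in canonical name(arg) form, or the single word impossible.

begin: x=3 y=4 heading=E
step 1 (move(1)): x=4 y=4 heading=E
step 2 (move(1)): x=5 y=4 heading=E
uniquely the one of 25 2-step routes that fits.

move(1), move(1)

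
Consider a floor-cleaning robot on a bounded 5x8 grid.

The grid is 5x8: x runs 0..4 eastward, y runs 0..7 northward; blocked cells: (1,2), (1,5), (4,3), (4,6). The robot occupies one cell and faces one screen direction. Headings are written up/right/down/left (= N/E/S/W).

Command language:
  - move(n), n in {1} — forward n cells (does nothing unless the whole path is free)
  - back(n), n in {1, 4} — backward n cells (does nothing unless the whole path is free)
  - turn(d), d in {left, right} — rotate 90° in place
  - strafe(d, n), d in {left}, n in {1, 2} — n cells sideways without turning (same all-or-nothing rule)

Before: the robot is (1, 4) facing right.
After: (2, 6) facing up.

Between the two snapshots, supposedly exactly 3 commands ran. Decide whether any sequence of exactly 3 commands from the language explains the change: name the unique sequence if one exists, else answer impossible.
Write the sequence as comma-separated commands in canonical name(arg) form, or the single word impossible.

key: running turn(left) before move(1) would end elsewhere — order is forced
initial: (1, 4) facing right
1. move(1) → (2, 4) facing right
2. strafe(left, 2) → (2, 6) facing right
3. turn(left) → (2, 6) facing up
no rival 3-sequence matches.

move(1), strafe(left, 2), turn(left)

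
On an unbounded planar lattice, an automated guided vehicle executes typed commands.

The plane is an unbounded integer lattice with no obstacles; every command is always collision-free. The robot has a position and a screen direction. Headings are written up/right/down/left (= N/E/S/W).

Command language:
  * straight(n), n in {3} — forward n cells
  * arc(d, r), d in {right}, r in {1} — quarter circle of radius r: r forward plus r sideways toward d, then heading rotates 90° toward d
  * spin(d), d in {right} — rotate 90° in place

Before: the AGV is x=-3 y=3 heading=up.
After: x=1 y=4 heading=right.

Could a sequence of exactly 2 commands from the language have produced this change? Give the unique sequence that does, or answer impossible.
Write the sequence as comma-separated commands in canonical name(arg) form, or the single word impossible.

key: order matters: swapping arc(right, 1) and straight(3) lands elsewhere
from: x=-3 y=3 heading=up
1. arc(right, 1) → x=-2 y=4 heading=right
2. straight(3) → x=1 y=4 heading=right
all 9 alternatives checked — unique.

arc(right, 1), straight(3)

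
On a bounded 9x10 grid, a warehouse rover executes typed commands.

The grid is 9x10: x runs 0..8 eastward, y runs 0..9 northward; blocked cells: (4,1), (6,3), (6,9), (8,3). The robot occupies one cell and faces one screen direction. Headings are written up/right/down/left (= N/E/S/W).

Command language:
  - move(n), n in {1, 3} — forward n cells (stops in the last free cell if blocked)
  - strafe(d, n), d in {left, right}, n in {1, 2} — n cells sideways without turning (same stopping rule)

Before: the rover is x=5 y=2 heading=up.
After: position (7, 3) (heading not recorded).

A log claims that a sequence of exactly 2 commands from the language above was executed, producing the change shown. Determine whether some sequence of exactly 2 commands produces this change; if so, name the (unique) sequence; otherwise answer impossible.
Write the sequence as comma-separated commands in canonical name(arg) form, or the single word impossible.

strafe(right, 2), move(1)

key: running move(1) before strafe(right, 2) would end elsewhere — order is forced
begin: x=5 y=2 heading=up
step 1 (strafe(right, 2)): x=7 y=2 heading=up
step 2 (move(1)): x=7 y=3 heading=up
uniquely the one of 36 2-step routes that fits.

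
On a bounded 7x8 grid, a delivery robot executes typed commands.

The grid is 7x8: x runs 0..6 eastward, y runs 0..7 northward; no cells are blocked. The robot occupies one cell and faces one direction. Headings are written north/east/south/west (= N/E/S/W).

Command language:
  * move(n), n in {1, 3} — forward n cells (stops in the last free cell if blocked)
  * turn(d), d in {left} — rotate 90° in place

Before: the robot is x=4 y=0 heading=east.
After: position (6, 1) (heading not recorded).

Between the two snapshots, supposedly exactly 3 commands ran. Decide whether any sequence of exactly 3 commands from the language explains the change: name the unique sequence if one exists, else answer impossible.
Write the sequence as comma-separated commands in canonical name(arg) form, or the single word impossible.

key: move(3) runs into the grid edge before its full distance
begin: x=4 y=0 heading=east
[1] after move(3): x=6 y=0 heading=east
[2] after turn(left): x=6 y=0 heading=north
[3] after move(1): x=6 y=1 heading=north
uniquely the one of 27 3-step routes that fits.

move(3), turn(left), move(1)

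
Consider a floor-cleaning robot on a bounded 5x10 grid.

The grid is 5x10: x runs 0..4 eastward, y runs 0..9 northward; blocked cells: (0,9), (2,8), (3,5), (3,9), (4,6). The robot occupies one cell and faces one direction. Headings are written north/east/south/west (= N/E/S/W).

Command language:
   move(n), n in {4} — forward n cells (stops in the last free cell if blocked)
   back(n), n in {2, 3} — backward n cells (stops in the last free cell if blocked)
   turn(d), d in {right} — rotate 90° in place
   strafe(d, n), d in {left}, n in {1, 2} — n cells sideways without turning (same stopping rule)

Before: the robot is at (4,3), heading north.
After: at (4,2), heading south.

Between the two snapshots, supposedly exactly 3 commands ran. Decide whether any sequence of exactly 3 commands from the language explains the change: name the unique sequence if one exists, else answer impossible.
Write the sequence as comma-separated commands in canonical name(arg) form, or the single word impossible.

every 3-command combo misses the target.

impossible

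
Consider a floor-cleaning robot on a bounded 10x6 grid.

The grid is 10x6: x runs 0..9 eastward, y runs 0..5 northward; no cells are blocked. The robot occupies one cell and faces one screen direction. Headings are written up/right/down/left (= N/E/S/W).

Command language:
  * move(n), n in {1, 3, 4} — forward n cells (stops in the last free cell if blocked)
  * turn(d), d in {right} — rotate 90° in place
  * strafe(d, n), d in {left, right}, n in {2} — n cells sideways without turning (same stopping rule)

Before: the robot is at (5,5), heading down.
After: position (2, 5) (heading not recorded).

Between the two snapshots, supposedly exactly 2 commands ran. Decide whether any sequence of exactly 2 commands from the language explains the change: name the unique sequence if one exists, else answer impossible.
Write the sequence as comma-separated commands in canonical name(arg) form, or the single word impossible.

turn(right), move(3)

key: running move(3) before turn(right) would end elsewhere — order is forced
begin: at (5,5), heading down
t=1 turn(right) ⇒ at (5,5), heading left
t=2 move(3) ⇒ at (2,5), heading left
no other 2-command option fits: unique.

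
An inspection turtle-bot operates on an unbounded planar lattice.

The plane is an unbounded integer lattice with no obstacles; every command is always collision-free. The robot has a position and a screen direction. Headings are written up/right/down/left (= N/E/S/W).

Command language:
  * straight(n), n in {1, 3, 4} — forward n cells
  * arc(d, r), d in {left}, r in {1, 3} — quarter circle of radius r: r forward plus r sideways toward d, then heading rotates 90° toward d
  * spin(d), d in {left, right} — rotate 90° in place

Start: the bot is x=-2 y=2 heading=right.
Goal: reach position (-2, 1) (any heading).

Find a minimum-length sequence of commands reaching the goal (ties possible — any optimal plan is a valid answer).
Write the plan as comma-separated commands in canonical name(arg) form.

start: x=-2 y=2 heading=right
t=1 spin(right) ⇒ x=-2 y=2 heading=down
t=2 straight(1) ⇒ x=-2 y=1 heading=down
minimal: 2 command(s), checked below 2.

spin(right), straight(1)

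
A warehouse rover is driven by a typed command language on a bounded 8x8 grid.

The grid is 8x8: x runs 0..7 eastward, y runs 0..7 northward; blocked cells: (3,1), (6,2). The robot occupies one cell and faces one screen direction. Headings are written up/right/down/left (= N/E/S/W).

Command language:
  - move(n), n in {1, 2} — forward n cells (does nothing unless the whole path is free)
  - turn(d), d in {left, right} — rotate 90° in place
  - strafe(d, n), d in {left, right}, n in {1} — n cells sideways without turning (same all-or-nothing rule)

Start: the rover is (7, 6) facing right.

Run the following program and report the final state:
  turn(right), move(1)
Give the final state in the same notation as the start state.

(7, 5) facing down

begin: (7, 6) facing right
t=1 turn(right) ⇒ (7, 6) facing down
t=2 move(1) ⇒ (7, 5) facing down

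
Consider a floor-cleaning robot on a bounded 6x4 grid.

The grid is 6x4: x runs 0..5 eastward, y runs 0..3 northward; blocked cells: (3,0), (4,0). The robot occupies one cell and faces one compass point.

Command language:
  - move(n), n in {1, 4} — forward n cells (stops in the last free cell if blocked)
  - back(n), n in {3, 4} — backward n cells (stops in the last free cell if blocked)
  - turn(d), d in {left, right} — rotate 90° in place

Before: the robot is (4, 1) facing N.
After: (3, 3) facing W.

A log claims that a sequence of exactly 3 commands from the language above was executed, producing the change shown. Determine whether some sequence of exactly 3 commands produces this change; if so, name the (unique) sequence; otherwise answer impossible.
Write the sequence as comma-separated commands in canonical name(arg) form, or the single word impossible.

key: cell and facing (now W) both changed — the 3 commands mix motion and turning
begin: (4, 1) facing N
[1] after move(4): (4, 3) facing N
[2] after turn(left): (4, 3) facing W
[3] after move(1): (3, 3) facing W
no other 3-command option fits: unique.

move(4), turn(left), move(1)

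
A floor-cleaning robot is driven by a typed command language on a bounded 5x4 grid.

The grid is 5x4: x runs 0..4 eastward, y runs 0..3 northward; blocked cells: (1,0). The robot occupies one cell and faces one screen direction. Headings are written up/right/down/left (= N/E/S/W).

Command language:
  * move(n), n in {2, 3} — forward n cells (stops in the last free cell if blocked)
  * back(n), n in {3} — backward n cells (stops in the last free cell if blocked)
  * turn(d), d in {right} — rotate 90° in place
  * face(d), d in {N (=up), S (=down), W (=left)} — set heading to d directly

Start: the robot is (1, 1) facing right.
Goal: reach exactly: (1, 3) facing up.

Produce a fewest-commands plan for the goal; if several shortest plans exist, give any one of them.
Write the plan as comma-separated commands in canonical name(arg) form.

face(N), move(2)

from: (1, 1) facing right
step 1 (face(N)): (1, 1) facing up
step 2 (move(2)): (1, 3) facing up
minimal: 2 command(s), checked below 2.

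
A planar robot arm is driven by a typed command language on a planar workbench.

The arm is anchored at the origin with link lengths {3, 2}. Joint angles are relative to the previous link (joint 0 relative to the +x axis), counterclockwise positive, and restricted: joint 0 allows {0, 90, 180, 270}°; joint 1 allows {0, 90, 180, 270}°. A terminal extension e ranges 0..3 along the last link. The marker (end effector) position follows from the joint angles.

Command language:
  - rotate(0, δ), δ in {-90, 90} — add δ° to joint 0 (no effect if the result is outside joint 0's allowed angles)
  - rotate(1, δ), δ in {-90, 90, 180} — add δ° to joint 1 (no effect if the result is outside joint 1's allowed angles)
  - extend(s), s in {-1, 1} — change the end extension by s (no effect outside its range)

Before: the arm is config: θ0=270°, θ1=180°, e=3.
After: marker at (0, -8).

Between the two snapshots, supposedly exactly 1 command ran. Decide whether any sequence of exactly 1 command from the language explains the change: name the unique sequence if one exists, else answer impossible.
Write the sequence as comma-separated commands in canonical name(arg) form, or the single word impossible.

initial: config: θ0=270°, θ1=180°, e=3
t=1 rotate(1, 180) ⇒ config: θ0=270°, θ1=0°, e=3
no other 1-command option fits: unique.

rotate(1, 180)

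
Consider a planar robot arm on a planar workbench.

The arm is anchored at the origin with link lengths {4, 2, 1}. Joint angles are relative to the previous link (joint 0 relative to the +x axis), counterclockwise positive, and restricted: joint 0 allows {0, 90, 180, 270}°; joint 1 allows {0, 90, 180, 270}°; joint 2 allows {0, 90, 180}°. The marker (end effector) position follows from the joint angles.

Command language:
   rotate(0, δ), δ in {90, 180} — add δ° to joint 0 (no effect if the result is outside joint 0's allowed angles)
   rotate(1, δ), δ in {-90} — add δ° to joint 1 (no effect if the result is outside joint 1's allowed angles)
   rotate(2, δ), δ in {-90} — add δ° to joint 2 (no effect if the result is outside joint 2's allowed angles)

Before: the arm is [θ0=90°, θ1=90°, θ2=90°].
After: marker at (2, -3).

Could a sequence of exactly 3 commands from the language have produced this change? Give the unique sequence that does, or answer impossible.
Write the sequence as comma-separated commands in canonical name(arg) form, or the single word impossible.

rotate(0, 180), rotate(0, 180), rotate(0, 180)

from: [θ0=90°, θ1=90°, θ2=90°]
step 1 (rotate(0, 180)): [θ0=270°, θ1=90°, θ2=90°]
step 2 (rotate(0, 180)): [θ0=90°, θ1=90°, θ2=90°]
step 3 (rotate(0, 180)): [θ0=270°, θ1=90°, θ2=90°]
no other 3-command option fits: unique.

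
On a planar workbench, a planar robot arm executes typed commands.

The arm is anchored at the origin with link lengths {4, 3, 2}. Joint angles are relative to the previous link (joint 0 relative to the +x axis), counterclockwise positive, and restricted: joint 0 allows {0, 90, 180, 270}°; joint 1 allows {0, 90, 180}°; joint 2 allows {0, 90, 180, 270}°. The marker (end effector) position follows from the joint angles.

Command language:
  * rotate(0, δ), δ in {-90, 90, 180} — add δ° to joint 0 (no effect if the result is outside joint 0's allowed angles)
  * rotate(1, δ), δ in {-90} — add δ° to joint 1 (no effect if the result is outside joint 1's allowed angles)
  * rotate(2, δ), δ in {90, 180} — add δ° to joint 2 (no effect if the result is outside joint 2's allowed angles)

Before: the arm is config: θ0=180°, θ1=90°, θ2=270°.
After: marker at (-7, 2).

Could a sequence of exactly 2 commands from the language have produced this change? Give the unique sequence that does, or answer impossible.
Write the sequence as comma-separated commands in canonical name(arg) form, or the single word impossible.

rotate(1, -90), rotate(1, -90)

begin: config: θ0=180°, θ1=90°, θ2=270°
[1] after rotate(1, -90): config: θ0=180°, θ1=0°, θ2=270°
[2] after rotate(1, -90): config: θ0=180°, θ1=0°, θ2=270°
uniquely the one of 36 2-step routes that fits.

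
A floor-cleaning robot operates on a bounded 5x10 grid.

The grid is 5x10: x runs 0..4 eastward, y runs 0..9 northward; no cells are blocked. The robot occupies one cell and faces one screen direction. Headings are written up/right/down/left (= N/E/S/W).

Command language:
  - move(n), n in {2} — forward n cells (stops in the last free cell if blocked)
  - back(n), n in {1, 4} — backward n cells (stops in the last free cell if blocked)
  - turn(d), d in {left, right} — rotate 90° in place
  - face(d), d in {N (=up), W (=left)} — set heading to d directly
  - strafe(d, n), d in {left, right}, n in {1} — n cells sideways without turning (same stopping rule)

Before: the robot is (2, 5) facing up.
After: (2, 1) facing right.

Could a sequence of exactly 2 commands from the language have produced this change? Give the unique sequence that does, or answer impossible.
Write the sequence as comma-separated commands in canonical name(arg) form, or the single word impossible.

back(4), turn(right)

key: order matters: swapping back(4) and turn(right) lands elsewhere
from: (2, 5) facing up
step 1 (back(4)): (2, 1) facing up
step 2 (turn(right)): (2, 1) facing right
all 81 alternatives checked — unique.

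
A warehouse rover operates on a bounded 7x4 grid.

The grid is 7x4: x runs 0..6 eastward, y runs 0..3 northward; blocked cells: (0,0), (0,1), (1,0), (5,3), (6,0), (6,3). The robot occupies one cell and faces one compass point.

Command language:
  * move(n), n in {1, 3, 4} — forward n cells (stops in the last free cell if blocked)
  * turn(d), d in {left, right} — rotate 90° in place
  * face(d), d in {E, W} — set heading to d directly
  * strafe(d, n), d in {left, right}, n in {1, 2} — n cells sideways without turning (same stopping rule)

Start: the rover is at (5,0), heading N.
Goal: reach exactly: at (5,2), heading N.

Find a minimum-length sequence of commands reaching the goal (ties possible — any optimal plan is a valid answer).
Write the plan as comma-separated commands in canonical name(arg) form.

t0: at (5,0), heading N
1. move(3) → at (5,2), heading N
shorter routes all fall short; 1 is best.

move(3)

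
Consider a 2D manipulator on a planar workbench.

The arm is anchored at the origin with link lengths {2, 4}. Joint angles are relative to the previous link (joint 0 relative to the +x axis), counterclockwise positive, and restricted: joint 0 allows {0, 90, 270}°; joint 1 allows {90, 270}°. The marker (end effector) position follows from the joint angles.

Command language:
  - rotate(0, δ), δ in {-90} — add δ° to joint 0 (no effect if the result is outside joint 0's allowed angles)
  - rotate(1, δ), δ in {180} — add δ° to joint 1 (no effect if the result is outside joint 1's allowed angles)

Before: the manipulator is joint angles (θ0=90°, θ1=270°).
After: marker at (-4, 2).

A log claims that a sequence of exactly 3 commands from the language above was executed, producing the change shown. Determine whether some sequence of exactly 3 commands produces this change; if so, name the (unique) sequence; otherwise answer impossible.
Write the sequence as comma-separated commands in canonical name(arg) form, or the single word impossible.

begin: joint angles (θ0=90°, θ1=270°)
[1] after rotate(1, 180): joint angles (θ0=90°, θ1=90°)
[2] after rotate(1, 180): joint angles (θ0=90°, θ1=270°)
[3] after rotate(1, 180): joint angles (θ0=90°, θ1=90°)
all 8 alternatives checked — unique.

rotate(1, 180), rotate(1, 180), rotate(1, 180)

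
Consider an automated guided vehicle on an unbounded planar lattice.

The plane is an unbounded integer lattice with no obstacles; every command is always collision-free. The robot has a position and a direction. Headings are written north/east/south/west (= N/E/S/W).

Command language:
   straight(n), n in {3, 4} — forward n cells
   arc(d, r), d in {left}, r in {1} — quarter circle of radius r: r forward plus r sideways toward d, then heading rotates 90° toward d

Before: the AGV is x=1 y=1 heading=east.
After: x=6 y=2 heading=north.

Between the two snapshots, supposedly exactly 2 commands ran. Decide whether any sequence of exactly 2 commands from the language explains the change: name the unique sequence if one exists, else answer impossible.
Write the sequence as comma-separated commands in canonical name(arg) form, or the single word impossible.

key: running arc(left, 1) before straight(4) would end elsewhere — order is forced
begin: x=1 y=1 heading=east
step 1 (straight(4)): x=5 y=1 heading=east
step 2 (arc(left, 1)): x=6 y=2 heading=north
no rival 2-sequence matches.

straight(4), arc(left, 1)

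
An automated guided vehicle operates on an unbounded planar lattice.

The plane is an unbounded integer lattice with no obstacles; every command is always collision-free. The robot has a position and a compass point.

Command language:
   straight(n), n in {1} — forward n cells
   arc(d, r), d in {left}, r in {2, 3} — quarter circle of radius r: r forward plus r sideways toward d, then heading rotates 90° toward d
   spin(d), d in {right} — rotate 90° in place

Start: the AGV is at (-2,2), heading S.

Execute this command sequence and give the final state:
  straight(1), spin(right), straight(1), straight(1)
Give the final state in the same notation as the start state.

t0: at (-2,2), heading S
[1] after straight(1): at (-2,1), heading S
[2] after spin(right): at (-2,1), heading W
[3] after straight(1): at (-3,1), heading W
[4] after straight(1): at (-4,1), heading W

at (-4,1), heading W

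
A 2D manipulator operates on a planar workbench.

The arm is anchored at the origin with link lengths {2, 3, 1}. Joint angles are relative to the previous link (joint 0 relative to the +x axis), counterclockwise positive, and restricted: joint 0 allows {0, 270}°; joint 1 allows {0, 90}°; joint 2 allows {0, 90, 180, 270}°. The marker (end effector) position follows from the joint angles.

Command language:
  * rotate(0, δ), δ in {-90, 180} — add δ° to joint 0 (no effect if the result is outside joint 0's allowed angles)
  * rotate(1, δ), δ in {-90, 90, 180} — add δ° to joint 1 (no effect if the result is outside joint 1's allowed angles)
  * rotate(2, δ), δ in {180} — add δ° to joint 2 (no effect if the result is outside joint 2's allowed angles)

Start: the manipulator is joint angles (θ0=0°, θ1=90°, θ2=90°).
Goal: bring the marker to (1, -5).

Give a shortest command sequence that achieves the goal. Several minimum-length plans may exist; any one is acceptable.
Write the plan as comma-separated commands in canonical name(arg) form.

rotate(1, -90), rotate(0, -90)

from: joint angles (θ0=0°, θ1=90°, θ2=90°)
t=1 rotate(1, -90) ⇒ joint angles (θ0=0°, θ1=0°, θ2=90°)
t=2 rotate(0, -90) ⇒ joint angles (θ0=270°, θ1=0°, θ2=90°)
minimal: 2 command(s), checked below 2.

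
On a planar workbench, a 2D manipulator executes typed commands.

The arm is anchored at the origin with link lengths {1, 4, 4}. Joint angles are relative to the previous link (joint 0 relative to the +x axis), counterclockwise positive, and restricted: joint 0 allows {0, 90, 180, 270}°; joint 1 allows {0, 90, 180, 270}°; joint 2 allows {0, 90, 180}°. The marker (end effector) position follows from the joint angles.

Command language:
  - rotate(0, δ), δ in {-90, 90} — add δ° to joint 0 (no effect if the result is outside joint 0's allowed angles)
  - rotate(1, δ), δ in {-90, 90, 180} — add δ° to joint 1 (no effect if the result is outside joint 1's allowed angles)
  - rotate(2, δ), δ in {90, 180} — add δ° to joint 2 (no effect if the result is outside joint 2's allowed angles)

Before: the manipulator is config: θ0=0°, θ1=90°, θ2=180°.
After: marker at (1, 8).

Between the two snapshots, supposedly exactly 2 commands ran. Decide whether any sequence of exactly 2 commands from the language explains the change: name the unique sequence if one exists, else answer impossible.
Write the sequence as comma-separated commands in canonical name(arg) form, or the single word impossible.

rotate(2, 90), rotate(2, 180)

key: order matters: swapping rotate(2, 90) and rotate(2, 180) lands elsewhere
start: config: θ0=0°, θ1=90°, θ2=180°
1. rotate(2, 90) → config: θ0=0°, θ1=90°, θ2=180°
2. rotate(2, 180) → config: θ0=0°, θ1=90°, θ2=0°
uniquely the one of 49 2-step routes that fits.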